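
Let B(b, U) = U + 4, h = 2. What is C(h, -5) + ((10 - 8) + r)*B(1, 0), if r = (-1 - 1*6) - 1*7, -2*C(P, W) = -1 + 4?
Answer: -99/2 ≈ -49.500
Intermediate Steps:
B(b, U) = 4 + U
C(P, W) = -3/2 (C(P, W) = -(-1 + 4)/2 = -½*3 = -3/2)
r = -14 (r = (-1 - 6) - 7 = -7 - 7 = -14)
C(h, -5) + ((10 - 8) + r)*B(1, 0) = -3/2 + ((10 - 8) - 14)*(4 + 0) = -3/2 + (2 - 14)*4 = -3/2 - 12*4 = -3/2 - 48 = -99/2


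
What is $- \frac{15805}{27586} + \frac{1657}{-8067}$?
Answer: $- \frac{173208937}{222536262} \approx -0.77834$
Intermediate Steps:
$- \frac{15805}{27586} + \frac{1657}{-8067} = \left(-15805\right) \frac{1}{27586} + 1657 \left(- \frac{1}{8067}\right) = - \frac{15805}{27586} - \frac{1657}{8067} = - \frac{173208937}{222536262}$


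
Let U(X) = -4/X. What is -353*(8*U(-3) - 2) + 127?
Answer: -8797/3 ≈ -2932.3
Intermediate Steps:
-353*(8*U(-3) - 2) + 127 = -353*(8*(-4/(-3)) - 2) + 127 = -353*(8*(-4*(-⅓)) - 2) + 127 = -353*(8*(4/3) - 2) + 127 = -353*(32/3 - 2) + 127 = -353*26/3 + 127 = -9178/3 + 127 = -8797/3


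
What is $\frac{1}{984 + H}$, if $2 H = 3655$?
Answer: $\frac{2}{5623} \approx 0.00035568$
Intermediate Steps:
$H = \frac{3655}{2}$ ($H = \frac{1}{2} \cdot 3655 = \frac{3655}{2} \approx 1827.5$)
$\frac{1}{984 + H} = \frac{1}{984 + \frac{3655}{2}} = \frac{1}{\frac{5623}{2}} = \frac{2}{5623}$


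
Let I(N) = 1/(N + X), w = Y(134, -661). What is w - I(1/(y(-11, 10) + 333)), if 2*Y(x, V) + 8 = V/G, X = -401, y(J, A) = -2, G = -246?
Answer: -86657629/32651580 ≈ -2.6540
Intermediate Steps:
Y(x, V) = -4 - V/492 (Y(x, V) = -4 + (V/(-246))/2 = -4 + (V*(-1/246))/2 = -4 + (-V/246)/2 = -4 - V/492)
w = -1307/492 (w = -4 - 1/492*(-661) = -4 + 661/492 = -1307/492 ≈ -2.6565)
I(N) = 1/(-401 + N) (I(N) = 1/(N - 401) = 1/(-401 + N))
w - I(1/(y(-11, 10) + 333)) = -1307/492 - 1/(-401 + 1/(-2 + 333)) = -1307/492 - 1/(-401 + 1/331) = -1307/492 - 1/(-132730/331) = -1307/492 - 1*(-331/132730) = -1307/492 + 331/132730 = -86657629/32651580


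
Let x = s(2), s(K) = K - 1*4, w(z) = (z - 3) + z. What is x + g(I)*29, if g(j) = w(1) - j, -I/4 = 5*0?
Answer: -31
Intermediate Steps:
w(z) = -3 + 2*z (w(z) = (-3 + z) + z = -3 + 2*z)
s(K) = -4 + K (s(K) = K - 4 = -4 + K)
I = 0 (I = -20*0 = -4*0 = 0)
x = -2 (x = -4 + 2 = -2)
g(j) = -1 - j (g(j) = (-3 + 2*1) - j = (-3 + 2) - j = -1 - j)
x + g(I)*29 = -2 + (-1 - 1*0)*29 = -2 + (-1 + 0)*29 = -2 - 1*29 = -2 - 29 = -31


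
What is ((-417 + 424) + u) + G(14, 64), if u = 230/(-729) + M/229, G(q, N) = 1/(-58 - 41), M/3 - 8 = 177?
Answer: 16707083/1836351 ≈ 9.0980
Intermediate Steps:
M = 555 (M = 24 + 3*177 = 24 + 531 = 555)
G(q, N) = -1/99 (G(q, N) = 1/(-99) = -1/99)
u = 351925/166941 (u = 230/(-729) + 555/229 = 230*(-1/729) + 555*(1/229) = -230/729 + 555/229 = 351925/166941 ≈ 2.1081)
((-417 + 424) + u) + G(14, 64) = ((-417 + 424) + 351925/166941) - 1/99 = (7 + 351925/166941) - 1/99 = 1520512/166941 - 1/99 = 16707083/1836351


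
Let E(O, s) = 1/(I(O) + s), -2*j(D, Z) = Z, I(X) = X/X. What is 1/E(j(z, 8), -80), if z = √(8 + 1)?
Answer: -79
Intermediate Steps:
z = 3 (z = √9 = 3)
I(X) = 1
j(D, Z) = -Z/2
E(O, s) = 1/(1 + s)
1/E(j(z, 8), -80) = 1/(1/(1 - 80)) = 1/(1/(-79)) = 1/(-1/79) = -79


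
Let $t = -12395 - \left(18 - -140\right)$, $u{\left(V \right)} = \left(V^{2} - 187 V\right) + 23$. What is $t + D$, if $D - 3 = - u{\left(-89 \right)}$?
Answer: $-37137$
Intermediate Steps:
$u{\left(V \right)} = 23 + V^{2} - 187 V$
$t = -12553$ ($t = -12395 - \left(18 + 140\right) = -12395 - 158 = -12553$)
$D = -24584$ ($D = 3 - \left(23 + \left(-89\right)^{2} - -16643\right) = 3 - \left(23 + 7921 + 16643\right) = 3 - 24587 = -24584$)
$t + D = -12553 - 24584 = -37137$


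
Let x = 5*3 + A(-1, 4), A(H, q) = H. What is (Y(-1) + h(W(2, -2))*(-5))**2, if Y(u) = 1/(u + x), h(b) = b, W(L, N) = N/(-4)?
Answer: 3969/676 ≈ 5.8713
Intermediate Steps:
W(L, N) = -N/4 (W(L, N) = N*(-1/4) = -N/4)
x = 14 (x = 5*3 - 1 = 15 - 1 = 14)
Y(u) = 1/(14 + u) (Y(u) = 1/(u + 14) = 1/(14 + u))
(Y(-1) + h(W(2, -2))*(-5))**2 = (1/(14 - 1) - 1/4*(-2)*(-5))**2 = (1/13 + (1/2)*(-5))**2 = (1/13 - 5/2)**2 = (-63/26)**2 = 3969/676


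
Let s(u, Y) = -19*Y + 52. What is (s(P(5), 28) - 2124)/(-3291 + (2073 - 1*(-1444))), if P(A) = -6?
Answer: -1302/113 ≈ -11.522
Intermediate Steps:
s(u, Y) = 52 - 19*Y
(s(P(5), 28) - 2124)/(-3291 + (2073 - 1*(-1444))) = ((52 - 19*28) - 2124)/(-3291 + (2073 - 1*(-1444))) = ((52 - 532) - 2124)/(-3291 + (2073 + 1444)) = (-480 - 2124)/(-3291 + 3517) = -2604/226 = -2604*1/226 = -1302/113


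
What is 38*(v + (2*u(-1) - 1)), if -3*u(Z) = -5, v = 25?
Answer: 3116/3 ≈ 1038.7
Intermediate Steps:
u(Z) = 5/3 (u(Z) = -1/3*(-5) = 5/3)
38*(v + (2*u(-1) - 1)) = 38*(25 + (2*(5/3) - 1)) = 38*(25 + (10/3 - 1)) = 38*(25 + 7/3) = 38*(82/3) = 3116/3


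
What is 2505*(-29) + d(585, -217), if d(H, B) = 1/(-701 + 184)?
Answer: -37557466/517 ≈ -72645.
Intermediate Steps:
d(H, B) = -1/517 (d(H, B) = 1/(-517) = -1/517)
2505*(-29) + d(585, -217) = 2505*(-29) - 1/517 = -72645 - 1/517 = -37557466/517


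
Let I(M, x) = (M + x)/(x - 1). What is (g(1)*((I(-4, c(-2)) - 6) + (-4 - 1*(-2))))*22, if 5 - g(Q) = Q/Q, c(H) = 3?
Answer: -748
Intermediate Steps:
I(M, x) = (M + x)/(-1 + x)
g(Q) = 4 (g(Q) = 5 - Q/Q = 5 - 1*1 = 5 - 1 = 4)
(g(1)*((I(-4, c(-2)) - 6) + (-4 - 1*(-2))))*22 = (4*(((-4 + 3)/(-1 + 3) - 6) + (-4 - 1*(-2))))*22 = (4*((-1/2 - 6) + (-4 + 2)))*22 = (4*(((½)*(-1) - 6) - 2))*22 = (4*((-½ - 6) - 2))*22 = (4*(-13/2 - 2))*22 = (4*(-17/2))*22 = -34*22 = -748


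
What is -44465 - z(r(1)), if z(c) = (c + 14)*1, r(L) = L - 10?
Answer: -44470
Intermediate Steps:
r(L) = -10 + L
z(c) = 14 + c (z(c) = (14 + c)*1 = 14 + c)
-44465 - z(r(1)) = -44465 - (14 + (-10 + 1)) = -44465 - (14 - 9) = -44465 - 1*5 = -44465 - 5 = -44470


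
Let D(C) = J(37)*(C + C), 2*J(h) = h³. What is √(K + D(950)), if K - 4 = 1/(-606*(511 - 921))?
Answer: √742645893662948715/124230 ≈ 6936.9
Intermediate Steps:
K = 993841/248460 (K = 4 + 1/(-606*(511 - 921)) = 4 + 1/(-606*(-410)) = 4 + 1/248460 = 993841/248460 ≈ 4.0000)
J(h) = h³/2
D(C) = 50653*C (D(C) = ((½)*37³)*(C + C) = ((½)*50653)*(2*C) = 50653*(2*C)/2 = 50653*C)
√(K + D(950)) = √(993841/248460 + 50653*950) = √(993841/248460 + 48120350) = √(11955983154841/248460) = √742645893662948715/124230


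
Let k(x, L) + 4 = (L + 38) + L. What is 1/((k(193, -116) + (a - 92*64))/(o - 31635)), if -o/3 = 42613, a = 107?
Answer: 53158/1993 ≈ 26.672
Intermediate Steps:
o = -127839 (o = -3*42613 = -127839)
k(x, L) = 34 + 2*L (k(x, L) = -4 + ((L + 38) + L) = -4 + ((38 + L) + L) = -4 + (38 + 2*L) = 34 + 2*L)
1/((k(193, -116) + (a - 92*64))/(o - 31635)) = 1/(((34 + 2*(-116)) + (107 - 92*64))/(-127839 - 31635)) = 1/(((34 - 232) + (107 - 5888))/(-159474)) = 1/((-198 - 5781)*(-1/159474)) = 1/(-5979*(-1/159474)) = 1/(1993/53158) = 53158/1993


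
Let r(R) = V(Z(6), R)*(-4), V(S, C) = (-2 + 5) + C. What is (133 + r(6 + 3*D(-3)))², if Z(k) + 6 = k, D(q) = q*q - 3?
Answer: 625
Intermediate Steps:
D(q) = -3 + q² (D(q) = q² - 3 = -3 + q²)
Z(k) = -6 + k
V(S, C) = 3 + C
r(R) = -12 - 4*R (r(R) = (3 + R)*(-4) = -12 - 4*R)
(133 + r(6 + 3*D(-3)))² = (133 + (-12 - 4*(6 + 3*(-3 + (-3)²))))² = (133 + (-12 - 4*(6 + 3*(-3 + 9))))² = (133 + (-12 - 4*(6 + 3*6)))² = (133 + (-12 - 4*(6 + 18)))² = (133 + (-12 - 4*24))² = (133 + (-12 - 96))² = (133 - 108)² = 25² = 625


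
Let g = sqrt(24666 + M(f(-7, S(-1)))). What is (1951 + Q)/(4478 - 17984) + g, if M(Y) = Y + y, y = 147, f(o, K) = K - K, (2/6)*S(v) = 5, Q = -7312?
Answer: 1787/4502 + 3*sqrt(2757) ≈ 157.92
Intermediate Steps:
S(v) = 15 (S(v) = 3*5 = 15)
f(o, K) = 0
M(Y) = 147 + Y (M(Y) = Y + 147 = 147 + Y)
g = 3*sqrt(2757) (g = sqrt(24666 + (147 + 0)) = sqrt(24666 + 147) = sqrt(24813) = 3*sqrt(2757) ≈ 157.52)
(1951 + Q)/(4478 - 17984) + g = (1951 - 7312)/(4478 - 17984) + 3*sqrt(2757) = -5361/(-13506) + 3*sqrt(2757) = -5361*(-1/13506) + 3*sqrt(2757) = 1787/4502 + 3*sqrt(2757)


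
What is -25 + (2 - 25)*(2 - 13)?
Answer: 228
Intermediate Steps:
-25 + (2 - 25)*(2 - 13) = -25 - 23*(-11) = -25 + 253 = 228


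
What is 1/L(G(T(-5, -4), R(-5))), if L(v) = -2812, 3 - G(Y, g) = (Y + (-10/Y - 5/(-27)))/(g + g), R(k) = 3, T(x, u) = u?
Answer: -1/2812 ≈ -0.00035562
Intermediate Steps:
G(Y, g) = 3 - (5/27 + Y - 10/Y)/(2*g) (G(Y, g) = 3 - (Y + (-10/Y - 5/(-27)))/(g + g) = 3 - (Y + (-10/Y - 5*(-1/27)))/(2*g) = 3 - (Y + (-10/Y + 5/27))*1/(2*g) = 3 - (Y + (5/27 - 10/Y))*1/(2*g) = 3 - (5/27 + Y - 10/Y)*1/(2*g) = 3 - (5/27 + Y - 10/Y)/(2*g))
1/L(G(T(-5, -4), R(-5))) = 1/(-2812) = -1/2812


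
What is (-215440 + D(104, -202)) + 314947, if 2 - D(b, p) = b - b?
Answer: 99509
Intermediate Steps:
D(b, p) = 2 (D(b, p) = 2 - (b - b) = 2 - 1*0 = 2 + 0 = 2)
(-215440 + D(104, -202)) + 314947 = (-215440 + 2) + 314947 = -215438 + 314947 = 99509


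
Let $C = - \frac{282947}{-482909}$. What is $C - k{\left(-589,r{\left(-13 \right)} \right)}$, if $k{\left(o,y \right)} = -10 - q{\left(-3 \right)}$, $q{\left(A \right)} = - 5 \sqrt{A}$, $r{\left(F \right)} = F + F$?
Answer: $\frac{730291}{68987} - 5 i \sqrt{3} \approx 10.586 - 8.6602 i$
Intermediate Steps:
$r{\left(F \right)} = 2 F$
$C = \frac{40421}{68987}$ ($C = \left(-282947\right) \left(- \frac{1}{482909}\right) = \frac{40421}{68987} \approx 0.58592$)
$k{\left(o,y \right)} = -10 + 5 i \sqrt{3}$ ($k{\left(o,y \right)} = -10 - - 5 \sqrt{-3} = -10 - - 5 i \sqrt{3} = -10 + 5 i \sqrt{3}$)
$C - k{\left(-589,r{\left(-13 \right)} \right)} = \frac{40421}{68987} - \left(-10 + 5 i \sqrt{3}\right) = \frac{40421}{68987} + \left(10 - 5 i \sqrt{3}\right) = \frac{730291}{68987} - 5 i \sqrt{3}$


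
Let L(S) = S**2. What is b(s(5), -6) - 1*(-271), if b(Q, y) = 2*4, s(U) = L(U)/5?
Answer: 279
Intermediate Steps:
s(U) = U**2/5
b(Q, y) = 8
b(s(5), -6) - 1*(-271) = 8 - 1*(-271) = 8 + 271 = 279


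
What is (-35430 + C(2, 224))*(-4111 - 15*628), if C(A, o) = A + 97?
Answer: 478063761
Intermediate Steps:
C(A, o) = 97 + A
(-35430 + C(2, 224))*(-4111 - 15*628) = (-35430 + (97 + 2))*(-4111 - 15*628) = (-35430 + 99)*(-4111 - 9420) = -35331*(-13531) = 478063761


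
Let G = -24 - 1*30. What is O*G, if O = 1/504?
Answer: -3/28 ≈ -0.10714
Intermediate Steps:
O = 1/504 ≈ 0.0019841
G = -54 (G = -24 - 30 = -54)
O*G = (1/504)*(-54) = -3/28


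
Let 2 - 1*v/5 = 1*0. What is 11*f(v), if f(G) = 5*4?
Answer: 220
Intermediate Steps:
v = 10 (v = 10 - 5*0 = 10 + 0 = 10)
f(G) = 20
11*f(v) = 11*20 = 220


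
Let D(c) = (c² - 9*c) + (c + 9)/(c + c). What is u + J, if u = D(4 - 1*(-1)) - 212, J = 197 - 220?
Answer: -1268/5 ≈ -253.60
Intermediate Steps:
D(c) = c² - 9*c + (9 + c)/(2*c) (D(c) = (c² - 9*c) + (9 + c)/((2*c)) = (c² - 9*c) + (9 + c)*(1/(2*c)) = (c² - 9*c) + (9 + c)/(2*c) = c² - 9*c + (9 + c)/(2*c))
J = -23
u = -1153/5 (u = (½ + (4 - 1*(-1))² - 9*(4 - 1*(-1)) + 9/(2*(4 - 1*(-1)))) - 212 = (½ + (4 + 1)² - 9*(4 + 1) + 9/(2*(4 + 1))) - 212 = (½ + 5² - 9*5 + (9/2)/5) - 212 = (½ + 25 - 45 + (9/2)*(⅕)) - 212 = (½ + 25 - 45 + 9/10) - 212 = -93/5 - 212 = -1153/5 ≈ -230.60)
u + J = -1153/5 - 23 = -1268/5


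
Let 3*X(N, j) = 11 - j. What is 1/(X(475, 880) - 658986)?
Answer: -3/1977827 ≈ -1.5168e-6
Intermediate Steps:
X(N, j) = 11/3 - j/3 (X(N, j) = (11 - j)/3 = 11/3 - j/3)
1/(X(475, 880) - 658986) = 1/((11/3 - ⅓*880) - 658986) = 1/((11/3 - 880/3) - 658986) = 1/(-869/3 - 658986) = 1/(-1977827/3) = -3/1977827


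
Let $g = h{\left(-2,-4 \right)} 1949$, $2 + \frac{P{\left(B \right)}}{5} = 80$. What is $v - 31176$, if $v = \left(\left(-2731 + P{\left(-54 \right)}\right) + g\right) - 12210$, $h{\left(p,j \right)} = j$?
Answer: $-53523$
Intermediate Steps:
$P{\left(B \right)} = 390$ ($P{\left(B \right)} = -10 + 5 \cdot 80 = -10 + 400 = 390$)
$g = -7796$ ($g = \left(-4\right) 1949 = -7796$)
$v = -22347$ ($v = \left(\left(-2731 + 390\right) - 7796\right) - 12210 = \left(-2341 - 7796\right) - 12210 = -10137 - 12210 = -22347$)
$v - 31176 = -22347 - 31176 = -53523$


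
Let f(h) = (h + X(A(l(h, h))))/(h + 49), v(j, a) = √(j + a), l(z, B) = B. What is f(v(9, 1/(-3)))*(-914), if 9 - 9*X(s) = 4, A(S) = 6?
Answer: -152638/21531 - 398504*√78/64593 ≈ -61.576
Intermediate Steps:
X(s) = 5/9 (X(s) = 1 - ⅑*4 = 1 - 4/9 = 5/9)
v(j, a) = √(a + j)
f(h) = (5/9 + h)/(49 + h) (f(h) = (h + 5/9)/(h + 49) = (5/9 + h)/(49 + h))
f(v(9, 1/(-3)))*(-914) = ((5/9 + √(1/(-3) + 9))/(49 + √(1/(-3) + 9)))*(-914) = ((5/9 + √(-⅓ + 9))/(49 + √(-⅓ + 9)))*(-914) = ((5/9 + √(26/3))/(49 + √(26/3)))*(-914) = ((5/9 + √78/3)/(49 + √78/3))*(-914) = -914*(5/9 + √78/3)/(49 + √78/3)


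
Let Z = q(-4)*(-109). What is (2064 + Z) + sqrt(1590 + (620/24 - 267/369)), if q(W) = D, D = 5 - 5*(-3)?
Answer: -116 + sqrt(10859998)/82 ≈ -75.812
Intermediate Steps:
D = 20 (D = 5 + 15 = 20)
q(W) = 20
Z = -2180 (Z = 20*(-109) = -2180)
(2064 + Z) + sqrt(1590 + (620/24 - 267/369)) = (2064 - 2180) + sqrt(1590 + (620/24 - 267/369)) = -116 + sqrt(1590 + (620*(1/24) - 267*1/369)) = -116 + sqrt(1590 + (155/6 - 89/123)) = -116 + sqrt(1590 + 2059/82) = -116 + sqrt(132439/82) = -116 + sqrt(10859998)/82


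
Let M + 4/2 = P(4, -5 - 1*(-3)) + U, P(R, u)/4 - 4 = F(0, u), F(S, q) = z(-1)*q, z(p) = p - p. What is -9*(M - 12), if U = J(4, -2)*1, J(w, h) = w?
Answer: -54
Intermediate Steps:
z(p) = 0
F(S, q) = 0 (F(S, q) = 0*q = 0)
U = 4 (U = 4*1 = 4)
P(R, u) = 16 (P(R, u) = 16 + 4*0 = 16 + 0 = 16)
M = 18 (M = -2 + (16 + 4) = -2 + 20 = 18)
-9*(M - 12) = -9*(18 - 12) = -9*6 = -54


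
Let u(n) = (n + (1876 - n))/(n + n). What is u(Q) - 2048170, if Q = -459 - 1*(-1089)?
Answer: -92167583/45 ≈ -2.0482e+6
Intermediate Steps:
Q = 630 (Q = -459 + 1089 = 630)
u(n) = 938/n (u(n) = 1876/((2*n)) = 1876*(1/(2*n)) = 938/n)
u(Q) - 2048170 = 938/630 - 2048170 = 938*(1/630) - 2048170 = 67/45 - 2048170 = -92167583/45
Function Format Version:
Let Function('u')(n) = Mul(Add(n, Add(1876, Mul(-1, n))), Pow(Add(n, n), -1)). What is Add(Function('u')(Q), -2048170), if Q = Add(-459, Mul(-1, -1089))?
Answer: Rational(-92167583, 45) ≈ -2.0482e+6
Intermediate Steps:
Q = 630 (Q = Add(-459, 1089) = 630)
Function('u')(n) = Mul(938, Pow(n, -1)) (Function('u')(n) = Mul(1876, Pow(Mul(2, n), -1)) = Mul(1876, Mul(Rational(1, 2), Pow(n, -1))) = Mul(938, Pow(n, -1)))
Add(Function('u')(Q), -2048170) = Add(Mul(938, Pow(630, -1)), -2048170) = Add(Mul(938, Rational(1, 630)), -2048170) = Add(Rational(67, 45), -2048170) = Rational(-92167583, 45)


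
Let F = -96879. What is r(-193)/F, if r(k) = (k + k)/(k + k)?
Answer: -1/96879 ≈ -1.0322e-5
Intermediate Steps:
r(k) = 1 (r(k) = (2*k)/((2*k)) = (2*k)*(1/(2*k)) = 1)
r(-193)/F = 1/(-96879) = 1*(-1/96879) = -1/96879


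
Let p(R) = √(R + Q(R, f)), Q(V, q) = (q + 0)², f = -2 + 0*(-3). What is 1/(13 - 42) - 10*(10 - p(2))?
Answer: -2901/29 + 10*√6 ≈ -75.540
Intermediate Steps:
f = -2 (f = -2 + 0 = -2)
Q(V, q) = q²
p(R) = √(4 + R) (p(R) = √(R + (-2)²) = √(R + 4) = √(4 + R))
1/(13 - 42) - 10*(10 - p(2)) = 1/(13 - 42) - 10*(10 - √(4 + 2)) = 1/(-29) - 10*(10 - √6) = -1/29 + (-100 + 10*√6) = -2901/29 + 10*√6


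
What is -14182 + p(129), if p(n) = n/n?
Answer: -14181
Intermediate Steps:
p(n) = 1
-14182 + p(129) = -14182 + 1 = -14181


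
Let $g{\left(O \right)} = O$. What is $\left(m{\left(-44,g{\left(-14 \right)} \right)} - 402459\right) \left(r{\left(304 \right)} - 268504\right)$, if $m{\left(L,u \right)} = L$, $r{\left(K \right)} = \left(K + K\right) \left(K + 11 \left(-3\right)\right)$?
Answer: $41754051208$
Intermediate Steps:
$r{\left(K \right)} = 2 K \left(-33 + K\right)$ ($r{\left(K \right)} = 2 K \left(K - 33\right) = 2 K \left(-33 + K\right)$)
$\left(m{\left(-44,g{\left(-14 \right)} \right)} - 402459\right) \left(r{\left(304 \right)} - 268504\right) = \left(-44 - 402459\right) \left(2 \cdot 304 \left(-33 + 304\right) - 268504\right) = - 402503 \left(2 \cdot 304 \cdot 271 - 268504\right) = - 402503 \left(164768 - 268504\right) = \left(-402503\right) \left(-103736\right) = 41754051208$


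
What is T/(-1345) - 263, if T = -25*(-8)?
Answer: -70787/269 ≈ -263.15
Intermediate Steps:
T = 200
T/(-1345) - 263 = 200/(-1345) - 263 = -1/1345*200 - 263 = -40/269 - 263 = -70787/269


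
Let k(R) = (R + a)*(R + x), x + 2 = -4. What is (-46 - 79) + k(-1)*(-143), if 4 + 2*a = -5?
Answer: -11261/2 ≈ -5630.5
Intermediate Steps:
a = -9/2 (a = -2 + (½)*(-5) = -2 - 5/2 = -9/2 ≈ -4.5000)
x = -6 (x = -2 - 4 = -6)
k(R) = (-6 + R)*(-9/2 + R) (k(R) = (R - 9/2)*(R - 6) = (-9/2 + R)*(-6 + R) = (-6 + R)*(-9/2 + R))
(-46 - 79) + k(-1)*(-143) = (-46 - 79) + (27 + (-1)² - 21/2*(-1))*(-143) = -125 + (27 + 1 + 21/2)*(-143) = -125 + (77/2)*(-143) = -125 - 11011/2 = -11261/2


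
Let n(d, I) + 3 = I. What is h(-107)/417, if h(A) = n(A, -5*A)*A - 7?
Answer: -18977/139 ≈ -136.53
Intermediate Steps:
n(d, I) = -3 + I
h(A) = -7 + A*(-3 - 5*A) (h(A) = (-3 - 5*A)*A - 7 = A*(-3 - 5*A) - 7 = -7 + A*(-3 - 5*A))
h(-107)/417 = (-7 - 1*(-107)*(3 + 5*(-107)))/417 = (-7 - 1*(-107)*(3 - 535))*(1/417) = (-7 - 1*(-107)*(-532))*(1/417) = (-7 - 56924)*(1/417) = -56931*1/417 = -18977/139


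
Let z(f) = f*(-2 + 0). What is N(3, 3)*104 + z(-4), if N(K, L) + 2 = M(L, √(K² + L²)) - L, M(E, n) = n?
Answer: -512 + 312*√2 ≈ -70.765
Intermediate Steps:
z(f) = -2*f (z(f) = f*(-2) = -2*f)
N(K, L) = -2 + √(K² + L²) - L (N(K, L) = -2 + (√(K² + L²) - L) = -2 + √(K² + L²) - L)
N(3, 3)*104 + z(-4) = (-2 + √(3² + 3²) - 1*3)*104 - 2*(-4) = (-2 + √(9 + 9) - 3)*104 + 8 = (-2 + √18 - 3)*104 + 8 = (-2 + 3*√2 - 3)*104 + 8 = (-5 + 3*√2)*104 + 8 = (-520 + 312*√2) + 8 = -512 + 312*√2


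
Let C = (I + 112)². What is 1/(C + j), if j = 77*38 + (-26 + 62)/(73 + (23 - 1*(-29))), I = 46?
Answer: 125/3486286 ≈ 3.5855e-5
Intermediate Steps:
C = 24964 (C = (46 + 112)² = 158² = 24964)
j = 365786/125 (j = 2926 + 36/(73 + (23 + 29)) = 2926 + 36/(73 + 52) = 2926 + 36/125 = 365786/125 ≈ 2926.3)
1/(C + j) = 1/(24964 + 365786/125) = 1/(3486286/125) = 125/3486286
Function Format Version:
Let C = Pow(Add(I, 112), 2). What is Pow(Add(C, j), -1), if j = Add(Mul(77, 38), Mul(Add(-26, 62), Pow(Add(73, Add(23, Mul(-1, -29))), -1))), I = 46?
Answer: Rational(125, 3486286) ≈ 3.5855e-5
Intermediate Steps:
C = 24964 (C = Pow(Add(46, 112), 2) = Pow(158, 2) = 24964)
j = Rational(365786, 125) (j = Add(2926, Mul(36, Pow(Add(73, Add(23, 29)), -1))) = Add(2926, Mul(36, Pow(Add(73, 52), -1))) = Add(2926, Mul(36, Pow(125, -1))) = Add(2926, Mul(36, Rational(1, 125))) = Add(2926, Rational(36, 125)) = Rational(365786, 125) ≈ 2926.3)
Pow(Add(C, j), -1) = Pow(Add(24964, Rational(365786, 125)), -1) = Pow(Rational(3486286, 125), -1) = Rational(125, 3486286)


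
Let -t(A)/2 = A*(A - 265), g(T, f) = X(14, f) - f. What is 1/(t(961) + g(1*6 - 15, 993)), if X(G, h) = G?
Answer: -1/1338691 ≈ -7.4700e-7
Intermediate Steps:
g(T, f) = 14 - f
t(A) = -2*A*(-265 + A) (t(A) = -2*A*(A - 265) = -2*A*(-265 + A))
1/(t(961) + g(1*6 - 15, 993)) = 1/(2*961*(265 - 1*961) + (14 - 1*993)) = 1/(2*961*(265 - 961) + (14 - 993)) = 1/(2*961*(-696) - 979) = 1/(-1337712 - 979) = 1/(-1338691) = -1/1338691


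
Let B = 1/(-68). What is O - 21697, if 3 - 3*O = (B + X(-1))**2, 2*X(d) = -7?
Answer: -301024033/13872 ≈ -21700.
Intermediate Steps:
B = -1/68 ≈ -0.014706
X(d) = -7/2 (X(d) = (1/2)*(-7) = -7/2)
O = -43249/13872 (O = 1 - (-1/68 - 7/2)**2/3 = 1 - (-239/68)**2/3 = 1 - 1/3*57121/4624 = 1 - 57121/13872 = -43249/13872 ≈ -3.1177)
O - 21697 = -43249/13872 - 21697 = -301024033/13872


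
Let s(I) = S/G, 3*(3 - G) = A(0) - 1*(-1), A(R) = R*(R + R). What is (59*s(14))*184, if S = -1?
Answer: -4071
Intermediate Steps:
A(R) = 2*R² (A(R) = R*(2*R) = 2*R²)
G = 8/3 (G = 3 - (2*0² - 1*(-1))/3 = 3 - (2*0 + 1)/3 = 3 - (0 + 1)/3 = 3 - ⅓*1 = 3 - ⅓ = 8/3 ≈ 2.6667)
s(I) = -3/8 (s(I) = -1/8/3 = -1*3/8 = -3/8)
(59*s(14))*184 = (59*(-3/8))*184 = -177/8*184 = -4071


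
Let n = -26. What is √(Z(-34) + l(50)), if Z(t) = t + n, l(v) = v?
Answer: I*√10 ≈ 3.1623*I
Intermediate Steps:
Z(t) = -26 + t (Z(t) = t - 26 = -26 + t)
√(Z(-34) + l(50)) = √((-26 - 34) + 50) = √(-60 + 50) = √(-10) = I*√10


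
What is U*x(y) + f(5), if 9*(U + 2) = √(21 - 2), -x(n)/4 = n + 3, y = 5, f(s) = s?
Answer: 69 - 32*√19/9 ≈ 53.502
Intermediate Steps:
x(n) = -12 - 4*n (x(n) = -4*(n + 3) = -4*(3 + n) = -12 - 4*n)
U = -2 + √19/9 (U = -2 + √(21 - 2)/9 = -2 + √19/9 ≈ -1.5157)
U*x(y) + f(5) = (-2 + √19/9)*(-12 - 4*5) + 5 = (-2 + √19/9)*(-12 - 20) + 5 = (-2 + √19/9)*(-32) + 5 = (64 - 32*√19/9) + 5 = 69 - 32*√19/9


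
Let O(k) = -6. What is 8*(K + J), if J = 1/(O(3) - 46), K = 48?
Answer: 4990/13 ≈ 383.85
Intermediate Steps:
J = -1/52 (J = 1/(-6 - 46) = 1/(-52) = -1/52 ≈ -0.019231)
8*(K + J) = 8*(48 - 1/52) = 8*(2495/52) = 4990/13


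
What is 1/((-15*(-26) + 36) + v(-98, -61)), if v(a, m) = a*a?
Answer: 1/10030 ≈ 9.9701e-5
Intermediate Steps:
v(a, m) = a**2
1/((-15*(-26) + 36) + v(-98, -61)) = 1/((-15*(-26) + 36) + (-98)**2) = 1/((390 + 36) + 9604) = 1/(426 + 9604) = 1/10030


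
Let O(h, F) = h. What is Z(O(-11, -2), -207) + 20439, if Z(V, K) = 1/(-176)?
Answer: 3597263/176 ≈ 20439.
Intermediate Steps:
Z(V, K) = -1/176
Z(O(-11, -2), -207) + 20439 = -1/176 + 20439 = 3597263/176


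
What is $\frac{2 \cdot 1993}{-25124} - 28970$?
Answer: $- \frac{363923133}{12562} \approx -28970.0$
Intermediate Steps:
$\frac{2 \cdot 1993}{-25124} - 28970 = 3986 \left(- \frac{1}{25124}\right) - 28970 = - \frac{1993}{12562} - 28970 = - \frac{363923133}{12562}$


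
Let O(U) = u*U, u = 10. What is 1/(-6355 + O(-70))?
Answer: -1/7055 ≈ -0.00014174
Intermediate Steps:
O(U) = 10*U
1/(-6355 + O(-70)) = 1/(-6355 + 10*(-70)) = 1/(-6355 - 700) = 1/(-7055) = -1/7055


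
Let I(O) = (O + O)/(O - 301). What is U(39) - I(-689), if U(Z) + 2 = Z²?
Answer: 751216/495 ≈ 1517.6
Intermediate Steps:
U(Z) = -2 + Z²
I(O) = 2*O/(-301 + O) (I(O) = (2*O)/(-301 + O) = 2*O/(-301 + O))
U(39) - I(-689) = (-2 + 39²) - 2*(-689)/(-301 - 689) = (-2 + 1521) - 2*(-689)/(-990) = 1519 - 2*(-689)*(-1)/990 = 1519 - 1*689/495 = 1519 - 689/495 = 751216/495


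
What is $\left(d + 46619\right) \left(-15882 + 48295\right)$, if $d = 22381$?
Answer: $2236497000$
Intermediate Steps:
$\left(d + 46619\right) \left(-15882 + 48295\right) = \left(22381 + 46619\right) \left(-15882 + 48295\right) = 69000 \cdot 32413 = 2236497000$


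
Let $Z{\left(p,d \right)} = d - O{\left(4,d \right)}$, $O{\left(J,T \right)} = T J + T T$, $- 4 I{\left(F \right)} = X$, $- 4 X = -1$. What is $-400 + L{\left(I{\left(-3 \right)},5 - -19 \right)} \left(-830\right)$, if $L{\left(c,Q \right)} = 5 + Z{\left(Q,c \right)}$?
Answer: $- \frac{601905}{128} \approx -4702.4$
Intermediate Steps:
$X = \frac{1}{4}$ ($X = \left(- \frac{1}{4}\right) \left(-1\right) = \frac{1}{4} \approx 0.25$)
$I{\left(F \right)} = - \frac{1}{16}$ ($I{\left(F \right)} = \left(- \frac{1}{4}\right) \frac{1}{4} = - \frac{1}{16}$)
$O{\left(J,T \right)} = T^{2} + J T$ ($O{\left(J,T \right)} = J T + T^{2} = T^{2} + J T$)
$Z{\left(p,d \right)} = d - d \left(4 + d\right)$
$L{\left(c,Q \right)} = 5 + c \left(-3 - c\right)$
$-400 + L{\left(I{\left(-3 \right)},5 - -19 \right)} \left(-830\right) = -400 + \left(5 - \frac{1}{16} - - \frac{4 - \frac{1}{16}}{16}\right) \left(-830\right) = -400 + \left(5 - \frac{1}{16} - \left(- \frac{1}{16}\right) \frac{63}{16}\right) \left(-830\right) = -400 + \left(5 - \frac{1}{16} + \frac{63}{256}\right) \left(-830\right) = -400 + \frac{1327}{256} \left(-830\right) = -400 - \frac{550705}{128} = - \frac{601905}{128}$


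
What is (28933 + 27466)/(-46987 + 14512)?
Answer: -56399/32475 ≈ -1.7367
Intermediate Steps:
(28933 + 27466)/(-46987 + 14512) = 56399/(-32475) = 56399*(-1/32475) = -56399/32475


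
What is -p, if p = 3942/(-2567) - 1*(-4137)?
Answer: -10615737/2567 ≈ -4135.5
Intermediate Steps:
p = 10615737/2567 (p = 3942*(-1/2567) + 4137 = -3942/2567 + 4137 = 10615737/2567 ≈ 4135.5)
-p = -1*10615737/2567 = -10615737/2567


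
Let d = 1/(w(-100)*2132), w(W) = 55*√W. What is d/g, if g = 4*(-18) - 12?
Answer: I/98498400 ≈ 1.0152e-8*I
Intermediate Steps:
g = -84 (g = -72 - 12 = -84)
d = -I/1172600 (d = 1/((55*√(-100))*2132) = (1/2132)/(55*(10*I)) = (1/2132)/(550*I) = -I/550*(1/2132) = -I/1172600 ≈ -8.5281e-7*I)
d/g = -I/1172600/(-84) = -I/1172600*(-1/84) = I/98498400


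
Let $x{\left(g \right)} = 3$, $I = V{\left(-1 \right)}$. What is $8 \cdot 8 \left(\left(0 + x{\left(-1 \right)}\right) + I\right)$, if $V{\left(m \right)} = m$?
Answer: $128$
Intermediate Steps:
$I = -1$
$8 \cdot 8 \left(\left(0 + x{\left(-1 \right)}\right) + I\right) = 8 \cdot 8 \left(\left(0 + 3\right) - 1\right) = 64 \left(3 - 1\right) = 64 \cdot 2 = 128$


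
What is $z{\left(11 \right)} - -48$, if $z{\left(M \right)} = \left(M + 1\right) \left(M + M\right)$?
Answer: $312$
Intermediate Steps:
$z{\left(M \right)} = 2 M \left(1 + M\right)$ ($z{\left(M \right)} = \left(1 + M\right) 2 M = 2 M \left(1 + M\right)$)
$z{\left(11 \right)} - -48 = 2 \cdot 11 \left(1 + 11\right) - -48 = 2 \cdot 11 \cdot 12 + 48 = 264 + 48 = 312$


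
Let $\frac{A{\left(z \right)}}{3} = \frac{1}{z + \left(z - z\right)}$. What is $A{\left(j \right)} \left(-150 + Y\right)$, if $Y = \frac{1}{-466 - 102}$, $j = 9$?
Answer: $- \frac{85201}{1704} \approx -50.001$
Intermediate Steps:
$Y = - \frac{1}{568}$ ($Y = \frac{1}{-568} = - \frac{1}{568} \approx -0.0017606$)
$A{\left(z \right)} = \frac{3}{z}$ ($A{\left(z \right)} = \frac{3}{z + \left(z - z\right)} = \frac{3}{z + 0} = \frac{3}{z}$)
$A{\left(j \right)} \left(-150 + Y\right) = \frac{3}{9} \left(-150 - \frac{1}{568}\right) = 3 \cdot \frac{1}{9} \left(- \frac{85201}{568}\right) = \frac{1}{3} \left(- \frac{85201}{568}\right) = - \frac{85201}{1704}$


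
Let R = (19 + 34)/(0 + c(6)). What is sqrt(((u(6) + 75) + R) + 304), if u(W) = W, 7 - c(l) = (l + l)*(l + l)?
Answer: 2*sqrt(1804701)/137 ≈ 19.612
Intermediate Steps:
c(l) = 7 - 4*l**2 (c(l) = 7 - (l + l)*(l + l) = 7 - 2*l*2*l = 7 - 4*l**2)
R = -53/137 (R = (19 + 34)/(0 + (7 - 4*6**2)) = 53/(0 + (7 - 4*36)) = 53/(0 + (7 - 144)) = 53/(0 - 137) = 53/(-137) = 53*(-1/137) = -53/137 ≈ -0.38686)
sqrt(((u(6) + 75) + R) + 304) = sqrt(((6 + 75) - 53/137) + 304) = sqrt((81 - 53/137) + 304) = sqrt(11044/137 + 304) = sqrt(52692/137) = 2*sqrt(1804701)/137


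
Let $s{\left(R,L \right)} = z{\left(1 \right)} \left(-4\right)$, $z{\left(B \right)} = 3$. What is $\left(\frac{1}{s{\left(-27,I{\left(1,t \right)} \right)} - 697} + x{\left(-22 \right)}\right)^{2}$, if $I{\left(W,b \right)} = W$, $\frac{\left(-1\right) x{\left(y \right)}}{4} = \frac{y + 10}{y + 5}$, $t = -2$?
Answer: $\frac{1159334401}{145274809} \approx 7.9803$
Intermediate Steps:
$x{\left(y \right)} = - \frac{4 \left(10 + y\right)}{5 + y}$ ($x{\left(y \right)} = - 4 \frac{y + 10}{y + 5} = - 4 \frac{10 + y}{5 + y} = - \frac{4 \left(10 + y\right)}{5 + y}$)
$s{\left(R,L \right)} = -12$ ($s{\left(R,L \right)} = 3 \left(-4\right) = -12$)
$\left(\frac{1}{s{\left(-27,I{\left(1,t \right)} \right)} - 697} + x{\left(-22 \right)}\right)^{2} = \left(\frac{1}{-12 - 697} + \frac{4 \left(-10 - -22\right)}{5 - 22}\right)^{2} = \left(\frac{1}{-709} + \frac{4 \left(-10 + 22\right)}{-17}\right)^{2} = \left(- \frac{1}{709} + 4 \left(- \frac{1}{17}\right) 12\right)^{2} = \left(- \frac{1}{709} - \frac{48}{17}\right)^{2} = \left(- \frac{34049}{12053}\right)^{2} = \frac{1159334401}{145274809}$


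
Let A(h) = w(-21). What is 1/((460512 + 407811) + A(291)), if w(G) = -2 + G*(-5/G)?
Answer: 1/868316 ≈ 1.1517e-6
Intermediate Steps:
w(G) = -7 (w(G) = -2 - 5 = -7)
A(h) = -7
1/((460512 + 407811) + A(291)) = 1/((460512 + 407811) - 7) = 1/(868323 - 7) = 1/868316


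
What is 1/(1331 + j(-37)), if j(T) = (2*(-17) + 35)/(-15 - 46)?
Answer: 61/81190 ≈ 0.00075132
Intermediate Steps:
j(T) = -1/61 (j(T) = (-34 + 35)/(-61) = 1*(-1/61) = -1/61)
1/(1331 + j(-37)) = 1/(1331 - 1/61) = 1/(81190/61) = 61/81190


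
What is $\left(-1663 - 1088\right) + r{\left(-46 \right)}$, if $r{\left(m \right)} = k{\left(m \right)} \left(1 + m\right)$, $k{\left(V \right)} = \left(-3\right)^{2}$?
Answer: $-3156$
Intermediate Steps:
$k{\left(V \right)} = 9$
$r{\left(m \right)} = 9 + 9 m$ ($r{\left(m \right)} = 9 \left(1 + m\right) = 9 + 9 m$)
$\left(-1663 - 1088\right) + r{\left(-46 \right)} = \left(-1663 - 1088\right) + \left(9 + 9 \left(-46\right)\right) = -2751 + \left(9 - 414\right) = -2751 - 405 = -3156$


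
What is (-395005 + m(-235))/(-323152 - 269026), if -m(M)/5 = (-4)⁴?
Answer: 396285/592178 ≈ 0.66920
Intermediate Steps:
m(M) = -1280 (m(M) = -5*(-4)⁴ = -5*256 = -1280)
(-395005 + m(-235))/(-323152 - 269026) = (-395005 - 1280)/(-323152 - 269026) = -396285/(-592178) = -396285*(-1/592178) = 396285/592178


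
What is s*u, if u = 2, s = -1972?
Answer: -3944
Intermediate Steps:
s*u = -1972*2 = -3944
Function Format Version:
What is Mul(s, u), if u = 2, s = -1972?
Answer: -3944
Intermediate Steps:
Mul(s, u) = Mul(-1972, 2) = -3944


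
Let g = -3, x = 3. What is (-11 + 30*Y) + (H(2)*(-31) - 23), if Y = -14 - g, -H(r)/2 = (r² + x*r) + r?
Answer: 380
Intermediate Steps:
H(r) = -8*r - 2*r² (H(r) = -2*((r² + 3*r) + r) = -2*(r² + 4*r) = -8*r - 2*r²)
Y = -11 (Y = -14 - 1*(-3) = -14 + 3 = -11)
(-11 + 30*Y) + (H(2)*(-31) - 23) = (-11 + 30*(-11)) + (-2*2*(4 + 2)*(-31) - 23) = (-11 - 330) + (-2*2*6*(-31) - 23) = -341 + (-24*(-31) - 23) = -341 + (744 - 23) = -341 + 721 = 380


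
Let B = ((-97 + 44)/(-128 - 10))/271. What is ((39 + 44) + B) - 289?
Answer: -7703935/37398 ≈ -206.00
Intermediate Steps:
B = 53/37398 (B = -53/(-138)*(1/271) = -53*(-1/138)*(1/271) = (53/138)*(1/271) = 53/37398 ≈ 0.0014172)
((39 + 44) + B) - 289 = ((39 + 44) + 53/37398) - 289 = (83 + 53/37398) - 289 = 3104087/37398 - 289 = -7703935/37398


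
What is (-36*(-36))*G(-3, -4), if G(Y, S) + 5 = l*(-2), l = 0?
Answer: -6480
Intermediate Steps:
G(Y, S) = -5 (G(Y, S) = -5 + 0*(-2) = -5 + 0 = -5)
(-36*(-36))*G(-3, -4) = -36*(-36)*(-5) = 1296*(-5) = -6480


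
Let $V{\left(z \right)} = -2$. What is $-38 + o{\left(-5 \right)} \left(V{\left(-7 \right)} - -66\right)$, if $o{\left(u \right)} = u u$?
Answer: $1562$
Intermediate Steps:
$o{\left(u \right)} = u^{2}$
$-38 + o{\left(-5 \right)} \left(V{\left(-7 \right)} - -66\right) = -38 + \left(-5\right)^{2} \left(-2 - -66\right) = -38 + 25 \left(-2 + 66\right) = -38 + 25 \cdot 64 = -38 + 1600 = 1562$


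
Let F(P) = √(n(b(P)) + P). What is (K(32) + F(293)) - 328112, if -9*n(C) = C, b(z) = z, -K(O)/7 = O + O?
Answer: -328560 + 2*√586/3 ≈ -3.2854e+5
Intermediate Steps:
K(O) = -14*O (K(O) = -7*(O + O) = -14*O)
n(C) = -C/9
F(P) = 2*√2*√P/3 (F(P) = √(-P/9 + P) = √(8*P/9) = 2*√2*√P/3)
(K(32) + F(293)) - 328112 = (-14*32 + 2*√2*√293/3) - 328112 = (-448 + 2*√586/3) - 328112 = -328560 + 2*√586/3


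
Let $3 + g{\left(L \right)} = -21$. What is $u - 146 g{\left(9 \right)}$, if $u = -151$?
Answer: $3353$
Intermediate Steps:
$g{\left(L \right)} = -24$ ($g{\left(L \right)} = -3 - 21 = -24$)
$u - 146 g{\left(9 \right)} = -151 - -3504 = -151 + 3504 = 3353$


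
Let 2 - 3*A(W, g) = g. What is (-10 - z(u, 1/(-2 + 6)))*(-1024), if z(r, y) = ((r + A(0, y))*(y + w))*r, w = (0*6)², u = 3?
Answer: 12992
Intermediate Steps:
A(W, g) = ⅔ - g/3
w = 0 (w = 0² = 0)
z(r, y) = r*y*(⅔ + r - y/3) (z(r, y) = ((r + (⅔ - y/3))*(y + 0))*r = ((⅔ + r - y/3)*y)*r = (y*(⅔ + r - y/3))*r = r*y*(⅔ + r - y/3))
(-10 - z(u, 1/(-2 + 6)))*(-1024) = (-10 - 3*(2 - 1/(-2 + 6) + 3*3)/(3*(-2 + 6)))*(-1024) = (-10 - 3*(2 - 1/4 + 9)/(3*4))*(-1024) = (-10 - 3*(2 - 1*¼ + 9)/(3*4))*(-1024) = (-10 - 3*(2 - ¼ + 9)/(3*4))*(-1024) = (-10 - 3*43/(3*4*4))*(-1024) = (-10 - 1*43/16)*(-1024) = (-10 - 43/16)*(-1024) = -203/16*(-1024) = 12992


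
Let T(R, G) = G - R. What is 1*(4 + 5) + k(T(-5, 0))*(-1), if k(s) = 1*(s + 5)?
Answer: -1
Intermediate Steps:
k(s) = 5 + s (k(s) = 1*(5 + s) = 5 + s)
1*(4 + 5) + k(T(-5, 0))*(-1) = 1*(4 + 5) + (5 + (0 - 1*(-5)))*(-1) = 1*9 + (5 + (0 + 5))*(-1) = 9 + (5 + 5)*(-1) = 9 + 10*(-1) = 9 - 10 = -1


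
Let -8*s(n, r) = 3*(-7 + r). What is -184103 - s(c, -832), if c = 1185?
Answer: -1475341/8 ≈ -1.8442e+5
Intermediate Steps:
s(n, r) = 21/8 - 3*r/8 (s(n, r) = -3*(-7 + r)/8 = -(-21 + 3*r)/8 = 21/8 - 3*r/8)
-184103 - s(c, -832) = -184103 - (21/8 - 3/8*(-832)) = -184103 - (21/8 + 312) = -184103 - 1*2517/8 = -184103 - 2517/8 = -1475341/8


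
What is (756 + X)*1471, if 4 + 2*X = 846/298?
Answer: 331144165/298 ≈ 1.1112e+6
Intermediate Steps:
X = -173/298 (X = -2 + (846/298)/2 = -2 + (846*(1/298))/2 = -2 + (½)*(423/149) = -2 + 423/298 = -173/298 ≈ -0.58054)
(756 + X)*1471 = (756 - 173/298)*1471 = (225115/298)*1471 = 331144165/298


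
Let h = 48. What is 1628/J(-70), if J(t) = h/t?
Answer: -14245/6 ≈ -2374.2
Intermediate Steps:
J(t) = 48/t
1628/J(-70) = 1628/((48/(-70))) = 1628/((48*(-1/70))) = 1628/(-24/35) = 1628*(-35/24) = -14245/6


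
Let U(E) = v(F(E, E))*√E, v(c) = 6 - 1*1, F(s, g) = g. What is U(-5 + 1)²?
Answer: -100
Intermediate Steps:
v(c) = 5 (v(c) = 6 - 1 = 5)
U(E) = 5*√E
U(-5 + 1)² = (5*√(-5 + 1))² = (5*√(-4))² = (5*(2*I))² = (10*I)² = -100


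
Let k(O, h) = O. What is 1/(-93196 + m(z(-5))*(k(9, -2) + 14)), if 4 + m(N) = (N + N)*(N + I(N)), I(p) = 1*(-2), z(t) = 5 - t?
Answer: -1/89608 ≈ -1.1160e-5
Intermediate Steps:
I(p) = -2
m(N) = -4 + 2*N*(-2 + N) (m(N) = -4 + (N + N)*(N - 2) = -4 + (2*N)*(-2 + N) = -4 + 2*N*(-2 + N))
1/(-93196 + m(z(-5))*(k(9, -2) + 14)) = 1/(-93196 + (-4 - 4*(5 - 1*(-5)) + 2*(5 - 1*(-5))²)*(9 + 14)) = 1/(-93196 + (-4 - 4*(5 + 5) + 2*(5 + 5)²)*23) = 1/(-93196 + (-4 - 4*10 + 2*10²)*23) = 1/(-93196 + (-4 - 40 + 2*100)*23) = 1/(-93196 + (-4 - 40 + 200)*23) = 1/(-93196 + 156*23) = 1/(-93196 + 3588) = 1/(-89608) = -1/89608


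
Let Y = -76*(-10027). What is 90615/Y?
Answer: 90615/762052 ≈ 0.11891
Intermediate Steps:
Y = 762052
90615/Y = 90615/762052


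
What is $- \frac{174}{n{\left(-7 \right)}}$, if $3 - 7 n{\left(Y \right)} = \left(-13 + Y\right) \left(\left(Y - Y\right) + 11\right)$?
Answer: $- \frac{1218}{223} \approx -5.4619$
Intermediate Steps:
$n{\left(Y \right)} = \frac{146}{7} - \frac{11 Y}{7}$ ($n{\left(Y \right)} = \frac{3}{7} - \frac{\left(-13 + Y\right) \left(\left(Y - Y\right) + 11\right)}{7} = \frac{3}{7} - \frac{\left(-13 + Y\right) \left(0 + 11\right)}{7} = \frac{3}{7} - \frac{\left(-13 + Y\right) 11}{7} = \frac{3}{7} - \frac{-143 + 11 Y}{7} = \frac{3}{7} - \left(- \frac{143}{7} + \frac{11 Y}{7}\right) = \frac{146}{7} - \frac{11 Y}{7}$)
$- \frac{174}{n{\left(-7 \right)}} = - \frac{174}{\frac{146}{7} - -11} = - \frac{174}{\frac{146}{7} + 11} = - \frac{174}{\frac{223}{7}} = \left(-174\right) \frac{7}{223} = - \frac{1218}{223}$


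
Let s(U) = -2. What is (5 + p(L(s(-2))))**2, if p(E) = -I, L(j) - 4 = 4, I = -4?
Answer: 81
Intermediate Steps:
L(j) = 8 (L(j) = 4 + 4 = 8)
p(E) = 4 (p(E) = -1*(-4) = 4)
(5 + p(L(s(-2))))**2 = (5 + 4)**2 = 9**2 = 81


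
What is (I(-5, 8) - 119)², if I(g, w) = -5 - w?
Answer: 17424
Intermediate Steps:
(I(-5, 8) - 119)² = ((-5 - 1*8) - 119)² = ((-5 - 8) - 119)² = (-13 - 119)² = (-132)² = 17424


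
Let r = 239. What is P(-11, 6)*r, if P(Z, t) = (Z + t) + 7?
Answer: 478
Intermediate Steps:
P(Z, t) = 7 + Z + t
P(-11, 6)*r = (7 - 11 + 6)*239 = 2*239 = 478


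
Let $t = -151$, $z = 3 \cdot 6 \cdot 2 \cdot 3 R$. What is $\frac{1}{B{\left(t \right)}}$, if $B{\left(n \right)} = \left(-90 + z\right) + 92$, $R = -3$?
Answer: $- \frac{1}{322} \approx -0.0031056$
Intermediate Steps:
$z = -324$ ($z = 3 \cdot 6 \cdot 2 \cdot 3 \left(-3\right) = 18 \cdot 2 \cdot 3 \left(-3\right) = 36 \cdot 3 \left(-3\right) = 108 \left(-3\right) = -324$)
$B{\left(n \right)} = -322$ ($B{\left(n \right)} = \left(-90 - 324\right) + 92 = -414 + 92 = -322$)
$\frac{1}{B{\left(t \right)}} = \frac{1}{-322} = - \frac{1}{322}$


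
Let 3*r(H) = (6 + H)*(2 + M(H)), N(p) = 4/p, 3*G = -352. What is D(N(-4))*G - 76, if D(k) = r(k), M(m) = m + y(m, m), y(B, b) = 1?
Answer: -4204/9 ≈ -467.11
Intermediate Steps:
G = -352/3 (G = (1/3)*(-352) = -352/3 ≈ -117.33)
M(m) = 1 + m (M(m) = m + 1 = 1 + m)
r(H) = (3 + H)*(6 + H)/3 (r(H) = ((6 + H)*(2 + (1 + H)))/3 = ((6 + H)*(3 + H))/3 = ((3 + H)*(6 + H))/3 = (3 + H)*(6 + H)/3)
D(k) = 6 + 3*k + k**2/3
D(N(-4))*G - 76 = (6 + 3*(4/(-4)) + (4/(-4))**2/3)*(-352/3) - 76 = (6 + 3*(4*(-1/4)) + (4*(-1/4))**2/3)*(-352/3) - 76 = (6 + 3*(-1) + (1/3)*(-1)**2)*(-352/3) - 76 = (6 - 3 + (1/3)*1)*(-352/3) - 76 = (6 - 3 + 1/3)*(-352/3) - 76 = (10/3)*(-352/3) - 76 = -3520/9 - 76 = -4204/9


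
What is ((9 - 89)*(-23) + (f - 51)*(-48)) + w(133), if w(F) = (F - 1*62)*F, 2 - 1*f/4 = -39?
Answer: 5859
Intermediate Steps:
f = 164 (f = 8 - 4*(-39) = 8 + 156 = 164)
w(F) = F*(-62 + F) (w(F) = (F - 62)*F = (-62 + F)*F = F*(-62 + F))
((9 - 89)*(-23) + (f - 51)*(-48)) + w(133) = ((9 - 89)*(-23) + (164 - 51)*(-48)) + 133*(-62 + 133) = (-80*(-23) + 113*(-48)) + 133*71 = (1840 - 5424) + 9443 = -3584 + 9443 = 5859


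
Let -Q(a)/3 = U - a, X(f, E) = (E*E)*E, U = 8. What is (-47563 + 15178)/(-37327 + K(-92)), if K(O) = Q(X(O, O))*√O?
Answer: 1208834895/502073650529377 - 151308419760*I*√23/502073650529377 ≈ 2.4077e-6 - 0.0014453*I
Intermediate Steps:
X(f, E) = E³ (X(f, E) = E²*E = E³)
Q(a) = -24 + 3*a (Q(a) = -3*(8 - a) = -24 + 3*a)
K(O) = √O*(-24 + 3*O³) (K(O) = (-24 + 3*O³)*√O = √O*(-24 + 3*O³))
(-47563 + 15178)/(-37327 + K(-92)) = (-47563 + 15178)/(-37327 + 3*√(-92)*(-8 + (-92)³)) = -32385/(-37327 + 3*(2*I*√23)*(-8 - 778688)) = -32385/(-37327 + 3*(2*I*√23)*(-778696)) = -32385/(-37327 - 4672176*I*√23)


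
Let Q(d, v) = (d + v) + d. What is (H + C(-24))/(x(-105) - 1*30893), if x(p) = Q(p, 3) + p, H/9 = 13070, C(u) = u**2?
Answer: -118206/31205 ≈ -3.7880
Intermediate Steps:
Q(d, v) = v + 2*d
H = 117630 (H = 9*13070 = 117630)
x(p) = 3 + 3*p (x(p) = (3 + 2*p) + p = 3 + 3*p)
(H + C(-24))/(x(-105) - 1*30893) = (117630 + (-24)**2)/((3 + 3*(-105)) - 1*30893) = (117630 + 576)/((3 - 315) - 30893) = 118206/(-312 - 30893) = 118206/(-31205) = 118206*(-1/31205) = -118206/31205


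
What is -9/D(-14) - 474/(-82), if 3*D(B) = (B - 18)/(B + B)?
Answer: -5853/328 ≈ -17.845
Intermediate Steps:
D(B) = (-18 + B)/(6*B) (D(B) = ((B - 18)/(B + B))/3 = ((-18 + B)/((2*B)))/3 = ((-18 + B)*(1/(2*B)))/3 = ((-18 + B)/(2*B))/3 = (-18 + B)/(6*B))
-9/D(-14) - 474/(-82) = -9*(-84/(-18 - 14)) - 474/(-82) = -9/((⅙)*(-1/14)*(-32)) - 474*(-1/82) = -9/8/21 + 237/41 = -9*21/8 + 237/41 = -189/8 + 237/41 = -5853/328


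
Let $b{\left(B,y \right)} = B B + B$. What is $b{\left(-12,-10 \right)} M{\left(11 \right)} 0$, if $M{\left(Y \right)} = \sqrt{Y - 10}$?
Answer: $0$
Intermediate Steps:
$M{\left(Y \right)} = \sqrt{-10 + Y}$
$b{\left(B,y \right)} = B + B^{2}$ ($b{\left(B,y \right)} = B^{2} + B = B + B^{2}$)
$b{\left(-12,-10 \right)} M{\left(11 \right)} 0 = - 12 \left(1 - 12\right) \sqrt{-10 + 11} \cdot 0 = \left(-12\right) \left(-11\right) \sqrt{1} \cdot 0 = 132 \cdot 1 \cdot 0 = 132 \cdot 0 = 0$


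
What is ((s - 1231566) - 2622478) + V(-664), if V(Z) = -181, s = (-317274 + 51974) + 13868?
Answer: -4105657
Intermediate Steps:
s = -251432 (s = -265300 + 13868 = -251432)
((s - 1231566) - 2622478) + V(-664) = ((-251432 - 1231566) - 2622478) - 181 = (-1482998 - 2622478) - 181 = -4105476 - 181 = -4105657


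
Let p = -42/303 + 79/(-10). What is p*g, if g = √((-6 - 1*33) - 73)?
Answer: -16238*I*√7/505 ≈ -85.073*I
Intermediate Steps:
p = -8119/1010 (p = -42*1/303 + 79*(-⅒) = -14/101 - 79/10 = -8119/1010 ≈ -8.0386)
g = 4*I*√7 (g = √((-6 - 33) - 73) = √(-39 - 73) = √(-112) = 4*I*√7 ≈ 10.583*I)
p*g = -16238*I*√7/505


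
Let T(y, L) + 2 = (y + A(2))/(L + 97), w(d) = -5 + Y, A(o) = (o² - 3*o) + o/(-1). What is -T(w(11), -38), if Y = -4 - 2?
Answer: 133/59 ≈ 2.2542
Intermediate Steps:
Y = -6
A(o) = o² - 4*o (A(o) = (o² - 3*o) + o*(-1) = (o² - 3*o) - o = o² - 4*o)
w(d) = -11 (w(d) = -5 - 6 = -11)
T(y, L) = -2 + (-4 + y)/(97 + L) (T(y, L) = -2 + (y + 2*(-4 + 2))/(L + 97) = -2 + (y + 2*(-2))/(97 + L) = -2 + (y - 4)/(97 + L) = -2 + (-4 + y)/(97 + L))
-T(w(11), -38) = -(-198 - 11 - 2*(-38))/(97 - 38) = -(-198 - 11 + 76)/59 = -(-133)/59 = -1*(-133/59) = 133/59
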